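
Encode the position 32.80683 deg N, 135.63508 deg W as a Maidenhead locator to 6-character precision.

Offset from 180°W / 90°S: lon 44.3649°, lat 122.8068°.
Field: 44.3649/20 → 2 → C, 122.8068/10 → 12 → M; chars CM.
Square: 4.3649/2 → 2, 2.8068/1 → 2; chars 22.
Subsquare: 0.3649/0.0833333 → 4 → e, 0.8068/0.0416667 → 19 → t; chars et.

CM22et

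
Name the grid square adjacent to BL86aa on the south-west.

BL75xx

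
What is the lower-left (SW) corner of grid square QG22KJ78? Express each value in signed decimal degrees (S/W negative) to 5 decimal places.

Field Q=16, G=6: +16·20° lon, +6·10° lat → SW at lon 140°, lat -30°.
Square 2, 2: +2·2° lon, +2·1° lat → SW at lon 144°, lat -28°.
Subsquare k=10, j=9: +10·0.0833333° lon, +9·0.0416667° lat → SW at lon 144.833°, lat -27.625°.
Extended square 7, 8: +7·0.00833333° lon, +8·0.00416667° lat → SW at lon 144.892°, lat -27.5917°.
latitude -27.59167, longitude 144.89167.

-27.59167, 144.89167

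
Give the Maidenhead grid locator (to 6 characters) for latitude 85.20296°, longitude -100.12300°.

DR95we

Add 180° to longitude and 90° to latitude: 79.8770, 175.2030.
Field: lon ⌊79.8770/20⌋ = 3 → D; lat ⌊175.2030/10⌋ = 17 → R.
Square: lon ⌊19.8770/2⌋ = 9; lat ⌊5.2030/1⌋ = 5.
Subsquare: lon ⌊1.8770/0.0833333⌋ = 22 → w; lat ⌊0.2030/0.0416667⌋ = 4 → e.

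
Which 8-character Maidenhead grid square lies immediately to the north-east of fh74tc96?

Longitude extended square 9; +1 → 10, wraps to 0, carry into subsquare.
Longitude subsquare t = 19; +1 → 20 = u.
Latitude extended square 6; +1 → 7.

FH74uc07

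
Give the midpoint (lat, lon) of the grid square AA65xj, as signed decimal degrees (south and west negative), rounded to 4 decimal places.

Field A=0, A=0: +0·20° lon, +0·10° lat → SW at lon -180°, lat -90°.
Square 6, 5: +6·2° lon, +5·1° lat → SW at lon -168°, lat -85°.
Subsquare x=23, j=9: +23·0.0833333° lon, +9·0.0416667° lat → SW at lon -166.083°, lat -84.625°.
Cell spans 0.0833333° lon × 0.0416667° lat. Centre is SW corner plus half of each.
latitude -84.6042, longitude -166.0417.

-84.6042, -166.0417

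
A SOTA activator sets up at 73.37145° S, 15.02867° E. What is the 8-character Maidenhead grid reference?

JB76mp30

Offset from 180°W / 90°S: lon 195.02867°, lat 16.62855°.
Field: lon ⌊195.02867/20⌋ = 9 → J; lat ⌊16.62855/10⌋ = 1 → B.
Square: lon ⌊15.02867/2⌋ = 7; lat ⌊6.62855/1⌋ = 6.
Subsquare: lon ⌊1.02867/0.0833333⌋ = 12 → m; lat ⌊0.62855/0.0416667⌋ = 15 → p.
Extended square: lon ⌊0.02867/0.00833333⌋ = 3; lat ⌊0.00355/0.00416667⌋ = 0.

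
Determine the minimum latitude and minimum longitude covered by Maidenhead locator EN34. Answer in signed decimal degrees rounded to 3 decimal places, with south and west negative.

44.000, -94.000

Field E=4, N=13: +4·20° lon, +13·10° lat → SW at lon -100°, lat 40°.
Square 3, 4: +3·2° lon, +4·1° lat → SW at lon -94°, lat 44°.
latitude 44.000, longitude -94.000.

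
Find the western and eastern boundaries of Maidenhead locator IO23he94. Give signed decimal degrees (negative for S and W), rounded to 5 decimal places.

-15.34167, -15.33333

Field I=8, O=14: +8·20° lon, +14·10° lat → SW at lon -20°, lat 50°.
Square 2, 3: +2·2° lon, +3·1° lat → SW at lon -16°, lat 53°.
Subsquare h=7, e=4: +7·0.0833333° lon, +4·0.0416667° lat → SW at lon -15.4167°, lat 53.1667°.
Extended square 9, 4: +9·0.00833333° lon, +4·0.00416667° lat → SW at lon -15.3417°, lat 53.1833°.
Cell spans 0.00833333° lon × 0.00416667° lat.
west -15.34167, east -15.33333.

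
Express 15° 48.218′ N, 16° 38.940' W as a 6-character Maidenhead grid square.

IK15qt

Offset from 180°W / 90°S: lon 163.3510°, lat 105.8036°.
Field (20°×10°, letters A–R): lon ⌊163.3510/20⌋ = 8 → I; lat ⌊105.8036/10⌋ = 10 → K.
Square (2°×1°, digits 0–9): lon ⌊3.3510/2⌋ = 1; lat ⌊5.8036/1⌋ = 5.
Subsquare (5′×2.5′, letters a–x): lon ⌊1.3510/0.0833333⌋ = 16 → q; lat ⌊0.8036/0.0416667⌋ = 19 → t.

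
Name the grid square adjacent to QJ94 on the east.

RJ04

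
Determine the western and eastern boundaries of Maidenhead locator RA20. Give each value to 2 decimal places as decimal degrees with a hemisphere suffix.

Field R=17, A=0: +17·20° lon, +0·10° lat → SW at lon 160°, lat -90°.
Square 2, 0: +2·2° lon, +0·1° lat → SW at lon 164°, lat -90°.
Cell spans 2° lon × 1° lat.
west 164.00° E, east 166.00° E.

164.00° E, 166.00° E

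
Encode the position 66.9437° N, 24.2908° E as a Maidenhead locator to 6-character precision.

Shift to the Maidenhead origin (180°W, 90°S): lon 204.2908, lat 156.9437.
Field (20°×10°, letters A–R): 204.2908/20 → 10 → K, 156.9437/10 → 15 → P; chars KP.
Square (2°×1°, digits 0–9): 4.2908/2 → 2, 6.9437/1 → 6; chars 26.
Subsquare (5′×2.5′, letters a–x): 0.2908/0.0833333 → 3 → d, 0.9437/0.0416667 → 22 → w; chars dw.

KP26dw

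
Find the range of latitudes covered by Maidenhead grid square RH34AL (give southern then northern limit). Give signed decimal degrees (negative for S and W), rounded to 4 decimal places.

Field R=17, H=7: +17·20° lon, +7·10° lat → SW at lon 160°, lat -20°.
Square 3, 4: +3·2° lon, +4·1° lat → SW at lon 166°, lat -16°.
Subsquare a=0, l=11: +0·0.0833333° lon, +11·0.0416667° lat → SW at lon 166°, lat -15.5417°.
Cell spans 0.0833333° lon × 0.0416667° lat.
south -15.5417, north -15.5000.

-15.5417, -15.5000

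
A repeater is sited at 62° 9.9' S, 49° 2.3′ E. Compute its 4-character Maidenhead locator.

Offset from 180°W / 90°S: lon 229.04°, lat 27.84°.
Field (20°×10°, letters A–R): lon ⌊229.04/20⌋ = 11 → L; lat ⌊27.84/10⌋ = 2 → C.
Square (2°×1°, digits 0–9): lon ⌊9.04/2⌋ = 4; lat ⌊7.84/1⌋ = 7.

LC47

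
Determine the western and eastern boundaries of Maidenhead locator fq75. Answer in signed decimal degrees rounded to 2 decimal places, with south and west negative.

-66.00, -64.00

Field F=5, Q=16: +5·20° lon, +16·10° lat → SW at lon -80°, lat 70°.
Square 7, 5: +7·2° lon, +5·1° lat → SW at lon -66°, lat 75°.
Cell spans 2° lon × 1° lat.
west -66.00, east -64.00.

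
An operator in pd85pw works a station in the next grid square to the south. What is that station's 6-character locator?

PD85pv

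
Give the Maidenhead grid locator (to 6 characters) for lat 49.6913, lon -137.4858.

CN19gq

Add 180° to longitude and 90° to latitude: 42.5142, 139.6913.
Field (20°×10°, letters A–R): 42.5142/20 → 2 → C, 139.6913/10 → 13 → N; chars CN.
Square (2°×1°, digits 0–9): 2.5142/2 → 1, 9.6913/1 → 9; chars 19.
Subsquare (5′×2.5′, letters a–x): 0.5142/0.0833333 → 6 → g, 0.6913/0.0416667 → 16 → q; chars gq.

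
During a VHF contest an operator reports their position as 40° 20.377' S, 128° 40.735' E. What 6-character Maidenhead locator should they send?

PE49ip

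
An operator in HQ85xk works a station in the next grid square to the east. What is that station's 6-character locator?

HQ95ak

Longitude subsquare x = 23; +1 → 24, wraps to 0 = a, carry into square.
Longitude square 8; +1 → 9.
The latitude characters are unchanged.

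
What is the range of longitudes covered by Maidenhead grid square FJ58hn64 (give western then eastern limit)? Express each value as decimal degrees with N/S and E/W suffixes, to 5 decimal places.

Field F=5, J=9: +5·20° lon, +9·10° lat → SW at lon -80°, lat 0°.
Square 5, 8: +5·2° lon, +8·1° lat → SW at lon -70°, lat 8°.
Subsquare h=7, n=13: +7·0.0833333° lon, +13·0.0416667° lat → SW at lon -69.4167°, lat 8.54167°.
Extended square 6, 4: +6·0.00833333° lon, +4·0.00416667° lat → SW at lon -69.3667°, lat 8.55833°.
Cell spans 0.00833333° lon × 0.00416667° lat.
west 69.36667° W, east 69.35833° W.

69.36667° W, 69.35833° W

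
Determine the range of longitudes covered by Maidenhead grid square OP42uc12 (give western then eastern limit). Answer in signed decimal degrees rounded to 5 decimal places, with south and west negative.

109.67500, 109.68333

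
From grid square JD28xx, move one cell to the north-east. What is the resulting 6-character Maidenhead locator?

Longitude subsquare x = 23; +1 → 24, wraps to 0 = a, carry into square.
Longitude square 2; +1 → 3.
Latitude subsquare x = 23; +1 → 24, wraps to 0 = a, carry into square.
Latitude square 8; +1 → 9.

JD39aa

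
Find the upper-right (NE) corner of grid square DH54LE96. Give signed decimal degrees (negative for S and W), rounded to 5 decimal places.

-15.80417, -109.00000

Field D=3, H=7: +3·20° lon, +7·10° lat → SW at lon -120°, lat -20°.
Square 5, 4: +5·2° lon, +4·1° lat → SW at lon -110°, lat -16°.
Subsquare l=11, e=4: +11·0.0833333° lon, +4·0.0416667° lat → SW at lon -109.083°, lat -15.8333°.
Extended square 9, 6: +9·0.00833333° lon, +6·0.00416667° lat → SW at lon -109.008°, lat -15.8083°.
Cell spans 0.00833333° lon × 0.00416667° lat. NE corner is SW corner plus one full cell.
latitude -15.80417, longitude -109.00000.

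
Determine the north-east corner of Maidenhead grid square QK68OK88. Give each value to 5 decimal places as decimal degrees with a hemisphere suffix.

Field Q=16, K=10: +16·20° lon, +10·10° lat → SW at lon 140°, lat 10°.
Square 6, 8: +6·2° lon, +8·1° lat → SW at lon 152°, lat 18°.
Subsquare o=14, k=10: +14·0.0833333° lon, +10·0.0416667° lat → SW at lon 153.167°, lat 18.4167°.
Extended square 8, 8: +8·0.00833333° lon, +8·0.00416667° lat → SW at lon 153.233°, lat 18.45°.
Cell spans 0.00833333° lon × 0.00416667° lat. NE corner is SW corner plus one full cell.
latitude 18.45417° N, longitude 153.24167° E.

18.45417° N, 153.24167° E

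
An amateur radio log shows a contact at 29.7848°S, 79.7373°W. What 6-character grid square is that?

FG00df

Offset from 180°W / 90°S: lon 100.2627°, lat 60.2152°.
Field: 100.2627/20 → 5 → F, 60.2152/10 → 6 → G; chars FG.
Square: 0.2627/2 → 0, 0.2152/1 → 0; chars 00.
Subsquare: 0.2627/0.0833333 → 3 → d, 0.2152/0.0416667 → 5 → f; chars df.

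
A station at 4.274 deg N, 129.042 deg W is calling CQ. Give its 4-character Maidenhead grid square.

Offset from 180°W / 90°S: lon 50.96°, lat 94.27°.
Field: lon ⌊50.96/20⌋ = 2 → C; lat ⌊94.27/10⌋ = 9 → J.
Square: lon ⌊10.96/2⌋ = 5; lat ⌊4.27/1⌋ = 4.

CJ54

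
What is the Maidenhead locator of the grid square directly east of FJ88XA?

FJ98aa

Longitude subsquare x = 23; +1 → 24, wraps to 0 = a, carry into square.
Longitude square 8; +1 → 9.
The latitude characters are unchanged.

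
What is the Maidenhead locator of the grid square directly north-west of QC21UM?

Longitude subsquare u = 20; −1 → 19 = t.
Latitude subsquare m = 12; +1 → 13 = n.

QC21tn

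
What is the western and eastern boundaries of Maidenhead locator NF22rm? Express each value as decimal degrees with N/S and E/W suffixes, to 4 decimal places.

85.4167° E, 85.5000° E

Field N=13, F=5: +13·20° lon, +5·10° lat → SW at lon 80°, lat -40°.
Square 2, 2: +2·2° lon, +2·1° lat → SW at lon 84°, lat -38°.
Subsquare r=17, m=12: +17·0.0833333° lon, +12·0.0416667° lat → SW at lon 85.4167°, lat -37.5°.
Cell spans 0.0833333° lon × 0.0416667° lat.
west 85.4167° E, east 85.5000° E.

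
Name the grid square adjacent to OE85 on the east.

Longitude square 8; +1 → 9.
The latitude characters are unchanged.

OE95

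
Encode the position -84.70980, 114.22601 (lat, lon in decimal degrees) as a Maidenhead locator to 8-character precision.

OA75cg79

Shift to the Maidenhead origin (180°W, 90°S): lon 294.22601, lat 5.29020.
Field: 294.22601/20 → 14 → O, 5.29020/10 → 0 → A; chars OA.
Square: 14.22601/2 → 7, 5.29020/1 → 5; chars 75.
Subsquare: 0.22601/0.0833333 → 2 → c, 0.29020/0.0416667 → 6 → g; chars cg.
Extended square: 0.05934/0.00833333 → 7, 0.04020/0.00416667 → 9; chars 79.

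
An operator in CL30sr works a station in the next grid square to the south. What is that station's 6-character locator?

CL30sq

Latitude subsquare r = 17; −1 → 16 = q.
The longitude characters are unchanged.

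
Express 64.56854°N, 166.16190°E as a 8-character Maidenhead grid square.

Offset from 180°W / 90°S: lon 346.16190°, lat 154.56854°.
Field: 346.16190/20 → 17 → R, 154.56854/10 → 15 → P; chars RP.
Square: 6.16190/2 → 3, 4.56854/1 → 4; chars 34.
Subsquare: 0.16190/0.0833333 → 1 → b, 0.56854/0.0416667 → 13 → n; chars bn.
Extended square: 0.07857/0.00833333 → 9, 0.02687/0.00416667 → 6; chars 96.

RP34bn96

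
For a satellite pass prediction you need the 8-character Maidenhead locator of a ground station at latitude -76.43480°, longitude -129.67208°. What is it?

CB53dn95

Shift to the Maidenhead origin (180°W, 90°S): lon 50.32792, lat 13.56520.
Field (20°×10°, letters A–R): 50.32792/20 → 2 → C, 13.56520/10 → 1 → B; chars CB.
Square (2°×1°, digits 0–9): 10.32792/2 → 5, 3.56520/1 → 3; chars 53.
Subsquare (5′×2.5′, letters a–x): 0.32792/0.0833333 → 3 → d, 0.56520/0.0416667 → 13 → n; chars dn.
Extended square (30″×15″, digits 0–9): 0.07792/0.00833333 → 9, 0.02353/0.00416667 → 5; chars 95.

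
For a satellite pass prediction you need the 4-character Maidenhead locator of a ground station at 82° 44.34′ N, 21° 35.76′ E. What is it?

KR02

Add 180° to longitude and 90° to latitude: 201.60, 172.74.
Field: lon ⌊201.60/20⌋ = 10 → K; lat ⌊172.74/10⌋ = 17 → R.
Square: lon ⌊1.60/2⌋ = 0; lat ⌊2.74/1⌋ = 2.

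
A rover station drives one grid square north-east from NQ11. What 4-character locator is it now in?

NQ22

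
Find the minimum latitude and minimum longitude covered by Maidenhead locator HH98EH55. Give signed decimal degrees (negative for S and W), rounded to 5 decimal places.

-11.68750, -21.62500

Field H=7, H=7: +7·20° lon, +7·10° lat → SW at lon -40°, lat -20°.
Square 9, 8: +9·2° lon, +8·1° lat → SW at lon -22°, lat -12°.
Subsquare e=4, h=7: +4·0.0833333° lon, +7·0.0416667° lat → SW at lon -21.6667°, lat -11.7083°.
Extended square 5, 5: +5·0.00833333° lon, +5·0.00416667° lat → SW at lon -21.625°, lat -11.6875°.
latitude -11.68750, longitude -21.62500.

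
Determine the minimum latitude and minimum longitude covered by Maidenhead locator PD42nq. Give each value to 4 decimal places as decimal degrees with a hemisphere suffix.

57.3333° S, 129.0833° E

Field P=15, D=3: +15·20° lon, +3·10° lat → SW at lon 120°, lat -60°.
Square 4, 2: +4·2° lon, +2·1° lat → SW at lon 128°, lat -58°.
Subsquare n=13, q=16: +13·0.0833333° lon, +16·0.0416667° lat → SW at lon 129.083°, lat -57.3333°.
latitude 57.3333° S, longitude 129.0833° E.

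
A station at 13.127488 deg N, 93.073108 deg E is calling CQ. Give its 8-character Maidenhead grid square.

NK63md80

Offset from 180°W / 90°S: lon 273.07311°, lat 103.12749°.
Field: lon ⌊273.07311/20⌋ = 13 → N; lat ⌊103.12749/10⌋ = 10 → K.
Square: lon ⌊13.07311/2⌋ = 6; lat ⌊3.12749/1⌋ = 3.
Subsquare: lon ⌊1.07311/0.0833333⌋ = 12 → m; lat ⌊0.12749/0.0416667⌋ = 3 → d.
Extended square: lon ⌊0.07311/0.00833333⌋ = 8; lat ⌊0.00249/0.00416667⌋ = 0.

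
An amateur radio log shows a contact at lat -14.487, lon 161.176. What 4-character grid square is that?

Offset from 180°W / 90°S: lon 341.18°, lat 75.51°.
Field: lon ⌊341.18/20⌋ = 17 → R; lat ⌊75.51/10⌋ = 7 → H.
Square: lon ⌊1.18/2⌋ = 0; lat ⌊5.51/1⌋ = 5.

RH05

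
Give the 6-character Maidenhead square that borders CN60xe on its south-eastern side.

Longitude subsquare x = 23; +1 → 24, wraps to 0 = a, carry into square.
Longitude square 6; +1 → 7.
Latitude subsquare e = 4; −1 → 3 = d.

CN70ad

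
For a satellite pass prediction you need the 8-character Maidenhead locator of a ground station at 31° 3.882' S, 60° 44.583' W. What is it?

FF98pw04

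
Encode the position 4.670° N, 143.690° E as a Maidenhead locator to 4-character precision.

QJ14

Shift to the Maidenhead origin (180°W, 90°S): lon 323.69, lat 94.67.
Field: lon ⌊323.69/20⌋ = 16 → Q; lat ⌊94.67/10⌋ = 9 → J.
Square: lon ⌊3.69/2⌋ = 1; lat ⌊4.67/1⌋ = 4.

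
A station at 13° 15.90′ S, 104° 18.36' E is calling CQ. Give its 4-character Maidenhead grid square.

OH26

Add 180° to longitude and 90° to latitude: 284.31, 76.73.
Field (20°×10°, letters A–R): 284.31/20 → 14 → O, 76.73/10 → 7 → H; chars OH.
Square (2°×1°, digits 0–9): 4.31/2 → 2, 6.73/1 → 6; chars 26.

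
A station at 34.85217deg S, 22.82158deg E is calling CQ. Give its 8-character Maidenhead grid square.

KF15jd85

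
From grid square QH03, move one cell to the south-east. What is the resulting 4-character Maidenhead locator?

Longitude square 0; +1 → 1.
Latitude square 3; −1 → 2.

QH12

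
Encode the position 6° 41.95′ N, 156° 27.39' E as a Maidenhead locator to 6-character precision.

QJ86fq

Add 180° to longitude and 90° to latitude: 336.4565, 96.6992.
Field: 336.4565/20 → 16 → Q, 96.6992/10 → 9 → J; chars QJ.
Square: 16.4565/2 → 8, 6.6992/1 → 6; chars 86.
Subsquare: 0.4565/0.0833333 → 5 → f, 0.6992/0.0416667 → 16 → q; chars fq.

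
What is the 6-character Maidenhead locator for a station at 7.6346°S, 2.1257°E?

JI12bi

Offset from 180°W / 90°S: lon 182.1257°, lat 82.3654°.
Field: lon ⌊182.1257/20⌋ = 9 → J; lat ⌊82.3654/10⌋ = 8 → I.
Square: lon ⌊2.1257/2⌋ = 1; lat ⌊2.3654/1⌋ = 2.
Subsquare: lon ⌊0.1257/0.0833333⌋ = 1 → b; lat ⌊0.3654/0.0416667⌋ = 8 → i.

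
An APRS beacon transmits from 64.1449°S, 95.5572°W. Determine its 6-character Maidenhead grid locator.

EC25fu

Shift to the Maidenhead origin (180°W, 90°S): lon 84.4428, lat 25.8551.
Field: 84.4428/20 → 4 → E, 25.8551/10 → 2 → C; chars EC.
Square: 4.4428/2 → 2, 5.8551/1 → 5; chars 25.
Subsquare: 0.4428/0.0833333 → 5 → f, 0.8551/0.0416667 → 20 → u; chars fu.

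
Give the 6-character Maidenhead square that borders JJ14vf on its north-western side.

JJ14ug

Longitude subsquare v = 21; −1 → 20 = u.
Latitude subsquare f = 5; +1 → 6 = g.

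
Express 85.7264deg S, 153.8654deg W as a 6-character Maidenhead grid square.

Add 180° to longitude and 90° to latitude: 26.1346, 4.2736.
Field: lon ⌊26.1346/20⌋ = 1 → B; lat ⌊4.2736/10⌋ = 0 → A.
Square: lon ⌊6.1346/2⌋ = 3; lat ⌊4.2736/1⌋ = 4.
Subsquare: lon ⌊0.1346/0.0833333⌋ = 1 → b; lat ⌊0.2736/0.0416667⌋ = 6 → g.

BA34bg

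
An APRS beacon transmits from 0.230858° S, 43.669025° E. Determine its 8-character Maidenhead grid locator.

LI19us04

Shift to the Maidenhead origin (180°W, 90°S): lon 223.66903, lat 89.76914.
Field: lon ⌊223.66903/20⌋ = 11 → L; lat ⌊89.76914/10⌋ = 8 → I.
Square: lon ⌊3.66903/2⌋ = 1; lat ⌊9.76914/1⌋ = 9.
Subsquare: lon ⌊1.66903/0.0833333⌋ = 20 → u; lat ⌊0.76914/0.0416667⌋ = 18 → s.
Extended square: lon ⌊0.00236/0.00833333⌋ = 0; lat ⌊0.01914/0.00416667⌋ = 4.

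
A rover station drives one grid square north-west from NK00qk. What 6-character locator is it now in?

NK00pl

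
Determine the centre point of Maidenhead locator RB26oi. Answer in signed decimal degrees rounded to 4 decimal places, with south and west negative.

Field R=17, B=1: +17·20° lon, +1·10° lat → SW at lon 160°, lat -80°.
Square 2, 6: +2·2° lon, +6·1° lat → SW at lon 164°, lat -74°.
Subsquare o=14, i=8: +14·0.0833333° lon, +8·0.0416667° lat → SW at lon 165.167°, lat -73.6667°.
Cell spans 0.0833333° lon × 0.0416667° lat. Centre is SW corner plus half of each.
latitude -73.6458, longitude 165.2083.

-73.6458, 165.2083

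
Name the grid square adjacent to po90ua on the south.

PN99ux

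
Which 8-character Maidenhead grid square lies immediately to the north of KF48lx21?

KF48lx22

Latitude extended square 1; +1 → 2.
The longitude characters are unchanged.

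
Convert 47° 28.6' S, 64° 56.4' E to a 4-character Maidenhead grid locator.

ME22

Add 180° to longitude and 90° to latitude: 244.94, 42.52.
Field: 244.94/20 → 12 → M, 42.52/10 → 4 → E; chars ME.
Square: 4.94/2 → 2, 2.52/1 → 2; chars 22.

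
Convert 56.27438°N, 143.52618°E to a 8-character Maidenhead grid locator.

Add 180° to longitude and 90° to latitude: 323.52618, 146.27438.
Field: 323.52618/20 → 16 → Q, 146.27438/10 → 14 → O; chars QO.
Square: 3.52618/2 → 1, 6.27438/1 → 6; chars 16.
Subsquare: 1.52618/0.0833333 → 18 → s, 0.27438/0.0416667 → 6 → g; chars sg.
Extended square: 0.02618/0.00833333 → 3, 0.02438/0.00416667 → 5; chars 35.

QO16sg35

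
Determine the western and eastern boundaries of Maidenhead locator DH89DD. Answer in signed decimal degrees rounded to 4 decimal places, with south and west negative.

Field D=3, H=7: +3·20° lon, +7·10° lat → SW at lon -120°, lat -20°.
Square 8, 9: +8·2° lon, +9·1° lat → SW at lon -104°, lat -11°.
Subsquare d=3, d=3: +3·0.0833333° lon, +3·0.0416667° lat → SW at lon -103.75°, lat -10.875°.
Cell spans 0.0833333° lon × 0.0416667° lat.
west -103.7500, east -103.6667.

-103.7500, -103.6667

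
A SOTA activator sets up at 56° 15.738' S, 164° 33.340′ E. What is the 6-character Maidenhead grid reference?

Add 180° to longitude and 90° to latitude: 344.5557, 33.7377.
Field: 344.5557/20 → 17 → R, 33.7377/10 → 3 → D; chars RD.
Square: 4.5557/2 → 2, 3.7377/1 → 3; chars 23.
Subsquare: 0.5557/0.0833333 → 6 → g, 0.7377/0.0416667 → 17 → r; chars gr.

RD23gr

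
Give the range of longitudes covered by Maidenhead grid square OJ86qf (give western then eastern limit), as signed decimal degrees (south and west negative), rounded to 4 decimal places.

117.3333, 117.4167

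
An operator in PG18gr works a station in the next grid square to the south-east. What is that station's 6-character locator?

PG18hq

Longitude subsquare g = 6; +1 → 7 = h.
Latitude subsquare r = 17; −1 → 16 = q.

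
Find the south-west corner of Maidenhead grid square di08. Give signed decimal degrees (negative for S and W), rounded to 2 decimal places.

Field D=3, I=8: +3·20° lon, +8·10° lat → SW at lon -120°, lat -10°.
Square 0, 8: +0·2° lon, +8·1° lat → SW at lon -120°, lat -2°.
latitude -2.00, longitude -120.00.

-2.00, -120.00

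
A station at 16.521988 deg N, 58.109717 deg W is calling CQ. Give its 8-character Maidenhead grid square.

GK06wm65

Offset from 180°W / 90°S: lon 121.89028°, lat 106.52199°.
Field: 121.89028/20 → 6 → G, 106.52199/10 → 10 → K; chars GK.
Square: 1.89028/2 → 0, 6.52199/1 → 6; chars 06.
Subsquare: 1.89028/0.0833333 → 22 → w, 0.52199/0.0416667 → 12 → m; chars wm.
Extended square: 0.05695/0.00833333 → 6, 0.02199/0.00416667 → 5; chars 65.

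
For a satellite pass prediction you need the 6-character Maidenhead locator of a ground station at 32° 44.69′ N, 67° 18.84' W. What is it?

FM62ir

Offset from 180°W / 90°S: lon 112.6860°, lat 122.7448°.
Field: lon ⌊112.6860/20⌋ = 5 → F; lat ⌊122.7448/10⌋ = 12 → M.
Square: lon ⌊12.6860/2⌋ = 6; lat ⌊2.7448/1⌋ = 2.
Subsquare: lon ⌊0.6860/0.0833333⌋ = 8 → i; lat ⌊0.7448/0.0416667⌋ = 17 → r.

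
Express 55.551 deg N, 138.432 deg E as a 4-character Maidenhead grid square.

Add 180° to longitude and 90° to latitude: 318.43, 145.55.
Field: lon ⌊318.43/20⌋ = 15 → P; lat ⌊145.55/10⌋ = 14 → O.
Square: lon ⌊18.43/2⌋ = 9; lat ⌊5.55/1⌋ = 5.

PO95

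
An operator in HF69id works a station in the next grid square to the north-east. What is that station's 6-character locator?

HF69je

Longitude subsquare i = 8; +1 → 9 = j.
Latitude subsquare d = 3; +1 → 4 = e.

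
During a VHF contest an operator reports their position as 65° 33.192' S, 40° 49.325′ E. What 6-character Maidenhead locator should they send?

Offset from 180°W / 90°S: lon 220.8221°, lat 24.4468°.
Field (20°×10°, letters A–R): 220.8221/20 → 11 → L, 24.4468/10 → 2 → C; chars LC.
Square (2°×1°, digits 0–9): 0.8221/2 → 0, 4.4468/1 → 4; chars 04.
Subsquare (5′×2.5′, letters a–x): 0.8221/0.0833333 → 9 → j, 0.4468/0.0416667 → 10 → k; chars jk.

LC04jk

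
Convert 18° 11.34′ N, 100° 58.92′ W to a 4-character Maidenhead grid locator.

DK98

Offset from 180°W / 90°S: lon 79.02°, lat 108.19°.
Field: lon ⌊79.02/20⌋ = 3 → D; lat ⌊108.19/10⌋ = 10 → K.
Square: lon ⌊19.02/2⌋ = 9; lat ⌊8.19/1⌋ = 8.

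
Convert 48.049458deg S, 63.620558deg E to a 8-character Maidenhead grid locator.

Offset from 180°W / 90°S: lon 243.62056°, lat 41.95054°.
Field: 243.62056/20 → 12 → M, 41.95054/10 → 4 → E; chars ME.
Square: 3.62056/2 → 1, 1.95054/1 → 1; chars 11.
Subsquare: 1.62056/0.0833333 → 19 → t, 0.95054/0.0416667 → 22 → w; chars tw.
Extended square: 0.03722/0.00833333 → 4, 0.03388/0.00416667 → 8; chars 48.

ME11tw48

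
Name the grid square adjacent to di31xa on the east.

DI41aa

Longitude subsquare x = 23; +1 → 24, wraps to 0 = a, carry into square.
Longitude square 3; +1 → 4.
The latitude characters are unchanged.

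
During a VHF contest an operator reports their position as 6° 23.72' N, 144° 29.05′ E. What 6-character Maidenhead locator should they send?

Offset from 180°W / 90°S: lon 324.4842°, lat 96.3953°.
Field: lon ⌊324.4842/20⌋ = 16 → Q; lat ⌊96.3953/10⌋ = 9 → J.
Square: lon ⌊4.4842/2⌋ = 2; lat ⌊6.3953/1⌋ = 6.
Subsquare: lon ⌊0.4842/0.0833333⌋ = 5 → f; lat ⌊0.3953/0.0416667⌋ = 9 → j.

QJ26fj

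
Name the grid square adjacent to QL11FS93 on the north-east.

QL11gs04

Longitude extended square 9; +1 → 10, wraps to 0, carry into subsquare.
Longitude subsquare f = 5; +1 → 6 = g.
Latitude extended square 3; +1 → 4.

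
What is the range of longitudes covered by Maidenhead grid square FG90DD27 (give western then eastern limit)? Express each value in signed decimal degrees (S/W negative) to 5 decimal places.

-61.73333, -61.72500

Field F=5, G=6: +5·20° lon, +6·10° lat → SW at lon -80°, lat -30°.
Square 9, 0: +9·2° lon, +0·1° lat → SW at lon -62°, lat -30°.
Subsquare d=3, d=3: +3·0.0833333° lon, +3·0.0416667° lat → SW at lon -61.75°, lat -29.875°.
Extended square 2, 7: +2·0.00833333° lon, +7·0.00416667° lat → SW at lon -61.7333°, lat -29.8458°.
Cell spans 0.00833333° lon × 0.00416667° lat.
west -61.73333, east -61.72500.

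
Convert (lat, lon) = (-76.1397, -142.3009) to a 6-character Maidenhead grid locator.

BB83uu

Add 180° to longitude and 90° to latitude: 37.6991, 13.8603.
Field: lon ⌊37.6991/20⌋ = 1 → B; lat ⌊13.8603/10⌋ = 1 → B.
Square: lon ⌊17.6991/2⌋ = 8; lat ⌊3.8603/1⌋ = 3.
Subsquare: lon ⌊1.6991/0.0833333⌋ = 20 → u; lat ⌊0.8603/0.0416667⌋ = 20 → u.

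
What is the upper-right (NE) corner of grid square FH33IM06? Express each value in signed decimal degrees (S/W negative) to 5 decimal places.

Field F=5, H=7: +5·20° lon, +7·10° lat → SW at lon -80°, lat -20°.
Square 3, 3: +3·2° lon, +3·1° lat → SW at lon -74°, lat -17°.
Subsquare i=8, m=12: +8·0.0833333° lon, +12·0.0416667° lat → SW at lon -73.3333°, lat -16.5°.
Extended square 0, 6: +0·0.00833333° lon, +6·0.00416667° lat → SW at lon -73.3333°, lat -16.475°.
Cell spans 0.00833333° lon × 0.00416667° lat. NE corner is SW corner plus one full cell.
latitude -16.47083, longitude -73.32500.

-16.47083, -73.32500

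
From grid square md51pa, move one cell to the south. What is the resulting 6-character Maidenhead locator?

Latitude subsquare a = 0; −1 → -1, wraps to 23 = x, carry into square.
Latitude square 1; −1 → 0.
The longitude characters are unchanged.

MD50px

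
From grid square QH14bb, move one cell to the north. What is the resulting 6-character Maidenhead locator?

Latitude subsquare b = 1; +1 → 2 = c.
The longitude characters are unchanged.

QH14bc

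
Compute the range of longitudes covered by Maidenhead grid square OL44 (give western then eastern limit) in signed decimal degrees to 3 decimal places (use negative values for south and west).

108.000, 110.000

Field O=14, L=11: +14·20° lon, +11·10° lat → SW at lon 100°, lat 20°.
Square 4, 4: +4·2° lon, +4·1° lat → SW at lon 108°, lat 24°.
Cell spans 2° lon × 1° lat.
west 108.000, east 110.000.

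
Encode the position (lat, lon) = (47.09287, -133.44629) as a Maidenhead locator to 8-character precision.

CN37gc62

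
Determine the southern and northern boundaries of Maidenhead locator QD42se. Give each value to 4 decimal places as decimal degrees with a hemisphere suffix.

57.8333° S, 57.7917° S

Field Q=16, D=3: +16·20° lon, +3·10° lat → SW at lon 140°, lat -60°.
Square 4, 2: +4·2° lon, +2·1° lat → SW at lon 148°, lat -58°.
Subsquare s=18, e=4: +18·0.0833333° lon, +4·0.0416667° lat → SW at lon 149.5°, lat -57.8333°.
Cell spans 0.0833333° lon × 0.0416667° lat.
south 57.8333° S, north 57.7917° S.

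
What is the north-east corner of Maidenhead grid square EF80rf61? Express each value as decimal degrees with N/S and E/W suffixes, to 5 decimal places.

Field E=4, F=5: +4·20° lon, +5·10° lat → SW at lon -100°, lat -40°.
Square 8, 0: +8·2° lon, +0·1° lat → SW at lon -84°, lat -40°.
Subsquare r=17, f=5: +17·0.0833333° lon, +5·0.0416667° lat → SW at lon -82.5833°, lat -39.7917°.
Extended square 6, 1: +6·0.00833333° lon, +1·0.00416667° lat → SW at lon -82.5333°, lat -39.7875°.
Cell spans 0.00833333° lon × 0.00416667° lat. NE corner is SW corner plus one full cell.
latitude 39.78333° S, longitude 82.52500° W.

39.78333° S, 82.52500° W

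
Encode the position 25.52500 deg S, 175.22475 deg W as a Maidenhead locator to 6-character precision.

AG24jl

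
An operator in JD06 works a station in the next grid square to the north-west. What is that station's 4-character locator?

ID97

Longitude square 0; −1 → -1, wraps to 9, carry into field.
Longitude field J = 9; −1 → 8 = I.
Latitude square 6; +1 → 7.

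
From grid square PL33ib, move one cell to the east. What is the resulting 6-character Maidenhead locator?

PL33jb

Longitude subsquare i = 8; +1 → 9 = j.
The latitude characters are unchanged.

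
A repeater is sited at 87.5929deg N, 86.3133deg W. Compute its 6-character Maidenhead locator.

ER67uo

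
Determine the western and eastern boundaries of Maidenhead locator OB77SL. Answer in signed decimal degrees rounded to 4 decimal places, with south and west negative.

Field O=14, B=1: +14·20° lon, +1·10° lat → SW at lon 100°, lat -80°.
Square 7, 7: +7·2° lon, +7·1° lat → SW at lon 114°, lat -73°.
Subsquare s=18, l=11: +18·0.0833333° lon, +11·0.0416667° lat → SW at lon 115.5°, lat -72.5417°.
Cell spans 0.0833333° lon × 0.0416667° lat.
west 115.5000, east 115.5833.

115.5000, 115.5833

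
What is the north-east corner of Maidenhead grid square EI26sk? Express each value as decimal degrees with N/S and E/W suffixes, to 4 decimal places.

3.5417° S, 94.4167° W

Field E=4, I=8: +4·20° lon, +8·10° lat → SW at lon -100°, lat -10°.
Square 2, 6: +2·2° lon, +6·1° lat → SW at lon -96°, lat -4°.
Subsquare s=18, k=10: +18·0.0833333° lon, +10·0.0416667° lat → SW at lon -94.5°, lat -3.58333°.
Cell spans 0.0833333° lon × 0.0416667° lat. NE corner is SW corner plus one full cell.
latitude 3.5417° S, longitude 94.4167° W.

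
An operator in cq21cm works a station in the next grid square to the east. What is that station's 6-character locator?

CQ21dm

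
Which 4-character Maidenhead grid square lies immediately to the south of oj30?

OI39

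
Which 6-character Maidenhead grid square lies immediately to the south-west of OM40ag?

Longitude subsquare a = 0; −1 → -1, wraps to 23 = x, carry into square.
Longitude square 4; −1 → 3.
Latitude subsquare g = 6; −1 → 5 = f.

OM30xf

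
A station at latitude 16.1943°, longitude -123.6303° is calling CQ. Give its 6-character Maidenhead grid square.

CK86ee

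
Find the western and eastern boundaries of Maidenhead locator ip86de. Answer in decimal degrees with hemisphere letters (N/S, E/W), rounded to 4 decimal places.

Field I=8, P=15: +8·20° lon, +15·10° lat → SW at lon -20°, lat 60°.
Square 8, 6: +8·2° lon, +6·1° lat → SW at lon -4°, lat 66°.
Subsquare d=3, e=4: +3·0.0833333° lon, +4·0.0416667° lat → SW at lon -3.75°, lat 66.1667°.
Cell spans 0.0833333° lon × 0.0416667° lat.
west 3.7500° W, east 3.6667° W.

3.7500° W, 3.6667° W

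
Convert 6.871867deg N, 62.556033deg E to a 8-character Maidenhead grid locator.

MJ16gu69

Offset from 180°W / 90°S: lon 242.55603°, lat 96.87187°.
Field: lon ⌊242.55603/20⌋ = 12 → M; lat ⌊96.87187/10⌋ = 9 → J.
Square: lon ⌊2.55603/2⌋ = 1; lat ⌊6.87187/1⌋ = 6.
Subsquare: lon ⌊0.55603/0.0833333⌋ = 6 → g; lat ⌊0.87187/0.0416667⌋ = 20 → u.
Extended square: lon ⌊0.05603/0.00833333⌋ = 6; lat ⌊0.03853/0.00416667⌋ = 9.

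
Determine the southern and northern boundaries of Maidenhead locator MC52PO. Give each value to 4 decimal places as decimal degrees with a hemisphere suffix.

67.4167° S, 67.3750° S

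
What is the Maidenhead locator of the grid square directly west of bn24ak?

BN14xk

Longitude subsquare a = 0; −1 → -1, wraps to 23 = x, carry into square.
Longitude square 2; −1 → 1.
The latitude characters are unchanged.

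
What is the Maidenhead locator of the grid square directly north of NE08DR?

NE08ds

Latitude subsquare r = 17; +1 → 18 = s.
The longitude characters are unchanged.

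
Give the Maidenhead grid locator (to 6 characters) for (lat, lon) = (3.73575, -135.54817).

CJ23fr

Add 180° to longitude and 90° to latitude: 44.4518, 93.7357.
Field: lon ⌊44.4518/20⌋ = 2 → C; lat ⌊93.7357/10⌋ = 9 → J.
Square: lon ⌊4.4518/2⌋ = 2; lat ⌊3.7357/1⌋ = 3.
Subsquare: lon ⌊0.4518/0.0833333⌋ = 5 → f; lat ⌊0.7357/0.0416667⌋ = 17 → r.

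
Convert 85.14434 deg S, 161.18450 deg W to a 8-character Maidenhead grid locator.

AA94ju75

Shift to the Maidenhead origin (180°W, 90°S): lon 18.81550, lat 4.85566.
Field: 18.81550/20 → 0 → A, 4.85566/10 → 0 → A; chars AA.
Square: 18.81550/2 → 9, 4.85566/1 → 4; chars 94.
Subsquare: 0.81550/0.0833333 → 9 → j, 0.85566/0.0416667 → 20 → u; chars ju.
Extended square: 0.06550/0.00833333 → 7, 0.02233/0.00416667 → 5; chars 75.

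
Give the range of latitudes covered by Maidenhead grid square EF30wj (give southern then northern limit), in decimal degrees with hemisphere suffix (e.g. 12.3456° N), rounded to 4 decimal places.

Field E=4, F=5: +4·20° lon, +5·10° lat → SW at lon -100°, lat -40°.
Square 3, 0: +3·2° lon, +0·1° lat → SW at lon -94°, lat -40°.
Subsquare w=22, j=9: +22·0.0833333° lon, +9·0.0416667° lat → SW at lon -92.1667°, lat -39.625°.
Cell spans 0.0833333° lon × 0.0416667° lat.
south 39.6250° S, north 39.5833° S.

39.6250° S, 39.5833° S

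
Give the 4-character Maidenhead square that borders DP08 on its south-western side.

CP97

Longitude square 0; −1 → -1, wraps to 9, carry into field.
Longitude field D = 3; −1 → 2 = C.
Latitude square 8; −1 → 7.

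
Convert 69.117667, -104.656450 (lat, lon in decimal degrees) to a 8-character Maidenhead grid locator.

Offset from 180°W / 90°S: lon 75.34355°, lat 159.11767°.
Field (20°×10°, letters A–R): 75.34355/20 → 3 → D, 159.11767/10 → 15 → P; chars DP.
Square (2°×1°, digits 0–9): 15.34355/2 → 7, 9.11767/1 → 9; chars 79.
Subsquare (5′×2.5′, letters a–x): 1.34355/0.0833333 → 16 → q, 0.11767/0.0416667 → 2 → c; chars qc.
Extended square (30″×15″, digits 0–9): 0.01022/0.00833333 → 1, 0.03433/0.00416667 → 8; chars 18.

DP79qc18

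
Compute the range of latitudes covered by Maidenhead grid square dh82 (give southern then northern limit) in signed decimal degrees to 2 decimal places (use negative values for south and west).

Field D=3, H=7: +3·20° lon, +7·10° lat → SW at lon -120°, lat -20°.
Square 8, 2: +8·2° lon, +2·1° lat → SW at lon -104°, lat -18°.
Cell spans 2° lon × 1° lat.
south -18.00, north -17.00.

-18.00, -17.00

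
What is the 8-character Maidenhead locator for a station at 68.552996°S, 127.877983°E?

PC31wk57

Offset from 180°W / 90°S: lon 307.87798°, lat 21.44700°.
Field: lon ⌊307.87798/20⌋ = 15 → P; lat ⌊21.44700/10⌋ = 2 → C.
Square: lon ⌊7.87798/2⌋ = 3; lat ⌊1.44700/1⌋ = 1.
Subsquare: lon ⌊1.87798/0.0833333⌋ = 22 → w; lat ⌊0.44700/0.0416667⌋ = 10 → k.
Extended square: lon ⌊0.04465/0.00833333⌋ = 5; lat ⌊0.03034/0.00416667⌋ = 7.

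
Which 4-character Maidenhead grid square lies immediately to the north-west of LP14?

LP05

Longitude square 1; −1 → 0.
Latitude square 4; +1 → 5.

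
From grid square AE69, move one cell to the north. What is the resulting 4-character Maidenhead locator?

Latitude square 9; +1 → 10, wraps to 0, carry into field.
Latitude field E = 4; +1 → 5 = F.
The longitude characters are unchanged.

AF60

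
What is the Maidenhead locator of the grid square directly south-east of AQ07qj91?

AQ07rj00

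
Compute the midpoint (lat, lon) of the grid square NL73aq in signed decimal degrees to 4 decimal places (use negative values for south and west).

23.6875, 94.0417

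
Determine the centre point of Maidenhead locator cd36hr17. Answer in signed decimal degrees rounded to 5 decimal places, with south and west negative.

-53.26042, -133.40417

Field C=2, D=3: +2·20° lon, +3·10° lat → SW at lon -140°, lat -60°.
Square 3, 6: +3·2° lon, +6·1° lat → SW at lon -134°, lat -54°.
Subsquare h=7, r=17: +7·0.0833333° lon, +17·0.0416667° lat → SW at lon -133.417°, lat -53.2917°.
Extended square 1, 7: +1·0.00833333° lon, +7·0.00416667° lat → SW at lon -133.408°, lat -53.2625°.
Cell spans 0.00833333° lon × 0.00416667° lat. Centre is SW corner plus half of each.
latitude -53.26042, longitude -133.40417.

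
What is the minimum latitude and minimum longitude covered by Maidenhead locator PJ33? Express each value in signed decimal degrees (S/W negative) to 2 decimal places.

3.00, 126.00

Field P=15, J=9: +15·20° lon, +9·10° lat → SW at lon 120°, lat 0°.
Square 3, 3: +3·2° lon, +3·1° lat → SW at lon 126°, lat 3°.
latitude 3.00, longitude 126.00.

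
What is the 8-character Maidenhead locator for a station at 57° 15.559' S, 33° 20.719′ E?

KD62qr17

Add 180° to longitude and 90° to latitude: 213.34532, 32.74068.
Field: lon ⌊213.34532/20⌋ = 10 → K; lat ⌊32.74068/10⌋ = 3 → D.
Square: lon ⌊13.34532/2⌋ = 6; lat ⌊2.74068/1⌋ = 2.
Subsquare: lon ⌊1.34532/0.0833333⌋ = 16 → q; lat ⌊0.74068/0.0416667⌋ = 17 → r.
Extended square: lon ⌊0.01198/0.00833333⌋ = 1; lat ⌊0.03235/0.00416667⌋ = 7.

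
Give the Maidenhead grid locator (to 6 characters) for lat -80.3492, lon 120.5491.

Add 180° to longitude and 90° to latitude: 300.5491, 9.6508.
Field: lon ⌊300.5491/20⌋ = 15 → P; lat ⌊9.6508/10⌋ = 0 → A.
Square: lon ⌊0.5491/2⌋ = 0; lat ⌊9.6508/1⌋ = 9.
Subsquare: lon ⌊0.5491/0.0833333⌋ = 6 → g; lat ⌊0.6508/0.0416667⌋ = 15 → p.

PA09gp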